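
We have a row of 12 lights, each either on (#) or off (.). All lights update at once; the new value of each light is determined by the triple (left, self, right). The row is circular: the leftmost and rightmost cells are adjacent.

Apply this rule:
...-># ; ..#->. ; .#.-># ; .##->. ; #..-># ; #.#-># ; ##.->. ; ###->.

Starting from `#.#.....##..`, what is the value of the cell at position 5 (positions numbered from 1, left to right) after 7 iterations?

.

#######...#.
.......##.##
######...#..
......##.##.
#####...#..#
.....##.##..
####...#..##
position 5 holds .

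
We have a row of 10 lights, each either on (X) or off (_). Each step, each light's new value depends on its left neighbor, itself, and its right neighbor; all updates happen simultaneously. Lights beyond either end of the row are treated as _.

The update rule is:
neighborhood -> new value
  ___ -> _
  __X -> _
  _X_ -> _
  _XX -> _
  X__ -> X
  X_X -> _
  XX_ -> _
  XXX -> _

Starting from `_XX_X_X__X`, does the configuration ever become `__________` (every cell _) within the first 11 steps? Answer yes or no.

yes

_______X__
________X_
_________X
__________
all cells are _ at step 4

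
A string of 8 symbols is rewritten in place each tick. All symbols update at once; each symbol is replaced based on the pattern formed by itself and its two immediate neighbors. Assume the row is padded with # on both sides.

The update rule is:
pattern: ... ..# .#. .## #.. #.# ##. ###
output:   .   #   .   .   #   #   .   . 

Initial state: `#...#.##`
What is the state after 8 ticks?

#.#.#.##

tick 1: .#.#.#..
tick 2: #.#.#.##
tick 3: .#.#.#..  (repeats tick 1; period 2)
tick 8: #.#.#.##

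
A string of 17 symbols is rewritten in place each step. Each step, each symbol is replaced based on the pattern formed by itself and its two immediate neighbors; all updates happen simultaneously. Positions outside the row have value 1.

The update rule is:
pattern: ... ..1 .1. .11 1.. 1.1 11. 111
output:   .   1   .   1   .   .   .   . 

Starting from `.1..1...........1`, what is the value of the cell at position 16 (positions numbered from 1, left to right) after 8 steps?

...1...........11
..1...........11.
.1...........11..
............11..1
...........11..11
..........11..11.
.........11..11..
........11..11..1
position 16 holds .

.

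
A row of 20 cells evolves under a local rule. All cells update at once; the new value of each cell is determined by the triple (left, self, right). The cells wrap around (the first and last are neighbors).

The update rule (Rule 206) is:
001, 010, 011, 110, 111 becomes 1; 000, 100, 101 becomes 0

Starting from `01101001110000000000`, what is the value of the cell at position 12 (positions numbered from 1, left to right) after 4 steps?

0

11101011110000000000
11101011110000000001
11101011110000000011
11101011110000000111
position 12 holds 0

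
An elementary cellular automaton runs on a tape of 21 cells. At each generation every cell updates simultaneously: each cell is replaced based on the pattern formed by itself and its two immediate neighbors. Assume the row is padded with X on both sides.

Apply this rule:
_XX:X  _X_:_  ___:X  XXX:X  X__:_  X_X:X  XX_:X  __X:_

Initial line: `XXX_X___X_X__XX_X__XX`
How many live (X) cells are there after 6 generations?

19

XXXX__X__X___XXX___XX
XXXX_______X_XXX_X_XX
XXXX_XXXXX__XXXXX_XXX
XXXXXXXXXX__XXXXXXXXX
XXXXXXXXXX__XXXXXXXXX  (fixed point — unchanged through generation 6)
count of X: 19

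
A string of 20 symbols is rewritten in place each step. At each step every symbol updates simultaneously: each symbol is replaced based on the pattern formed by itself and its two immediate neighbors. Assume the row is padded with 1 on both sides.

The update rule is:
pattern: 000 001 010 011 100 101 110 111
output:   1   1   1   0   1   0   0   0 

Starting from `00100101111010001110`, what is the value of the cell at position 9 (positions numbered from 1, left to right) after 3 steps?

0

11111100000011110000
00000011111100001111
11111100000011110000
position 9 holds 0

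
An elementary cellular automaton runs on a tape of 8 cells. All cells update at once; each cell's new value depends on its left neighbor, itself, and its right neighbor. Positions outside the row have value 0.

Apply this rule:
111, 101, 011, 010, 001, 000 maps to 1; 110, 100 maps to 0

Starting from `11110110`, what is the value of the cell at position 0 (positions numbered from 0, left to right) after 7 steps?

11101100
11011001
10110011
11100110
11001100
10011001
10110011
position 0 holds 1

1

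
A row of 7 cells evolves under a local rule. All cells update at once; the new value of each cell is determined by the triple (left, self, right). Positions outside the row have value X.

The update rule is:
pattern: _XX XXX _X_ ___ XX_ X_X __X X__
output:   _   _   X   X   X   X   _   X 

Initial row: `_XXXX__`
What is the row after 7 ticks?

X___XX_
XXX__XX
__XX___
X__XXX_
XX___XX
_XXX___
X__XXX_

X__XXX_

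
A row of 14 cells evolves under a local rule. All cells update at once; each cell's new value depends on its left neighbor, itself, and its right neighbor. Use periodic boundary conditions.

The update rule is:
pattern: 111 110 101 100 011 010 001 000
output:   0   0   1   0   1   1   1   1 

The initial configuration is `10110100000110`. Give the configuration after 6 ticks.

00110011001100

11101101111101
00011011000011
01110110011110
11001100110000
10011001100111
00110011001100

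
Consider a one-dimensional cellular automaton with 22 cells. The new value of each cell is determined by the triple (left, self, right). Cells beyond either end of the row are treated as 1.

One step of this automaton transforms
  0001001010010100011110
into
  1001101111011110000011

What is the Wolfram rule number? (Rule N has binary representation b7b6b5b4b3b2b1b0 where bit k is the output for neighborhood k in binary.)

position 18: 111 → 0  (bit 7 = 0)
position 20: 110 → 1  (bit 6 = 1)
position 7: 101 → 1  (bit 5 = 1)
position 0: 100 → 1  (bit 4 = 1)
position 17: 011 → 0  (bit 3 = 0)
position 3: 010 → 1  (bit 2 = 1)
position 2: 001 → 0  (bit 1 = 0)
position 1: 000 → 0  (bit 0 = 0)
bits b7..b0 = 01110100 = 116

116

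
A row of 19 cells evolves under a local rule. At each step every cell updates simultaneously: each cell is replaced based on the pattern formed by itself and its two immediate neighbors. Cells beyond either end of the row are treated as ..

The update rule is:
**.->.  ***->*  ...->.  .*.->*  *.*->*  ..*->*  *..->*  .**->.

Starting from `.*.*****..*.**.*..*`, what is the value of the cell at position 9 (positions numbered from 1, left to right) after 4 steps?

.

***.***.****..*****
.*.*.*.*.**.**.***.
*********..*..*.*.*
.*******.**********
position 9 holds .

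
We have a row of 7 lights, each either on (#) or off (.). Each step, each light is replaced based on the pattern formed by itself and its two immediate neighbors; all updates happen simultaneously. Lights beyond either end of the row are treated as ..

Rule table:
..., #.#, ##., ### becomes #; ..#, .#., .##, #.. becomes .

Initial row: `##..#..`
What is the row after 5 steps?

...#...

.#....#
...##..
##..#.#
.#...#.
...#...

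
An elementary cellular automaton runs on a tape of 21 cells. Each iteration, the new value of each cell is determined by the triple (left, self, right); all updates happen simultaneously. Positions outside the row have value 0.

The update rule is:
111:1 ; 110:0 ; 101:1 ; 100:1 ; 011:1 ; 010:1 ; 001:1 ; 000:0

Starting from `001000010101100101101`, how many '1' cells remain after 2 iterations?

17

iteration 1: 011100111111011111011
iteration 2: 111011111110111110110
count of 1: 17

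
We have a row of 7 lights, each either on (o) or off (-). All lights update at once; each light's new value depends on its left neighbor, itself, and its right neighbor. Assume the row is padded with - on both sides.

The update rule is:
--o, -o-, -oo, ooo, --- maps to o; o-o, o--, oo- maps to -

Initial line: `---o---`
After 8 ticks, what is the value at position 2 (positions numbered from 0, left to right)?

oooo-oo
ooo--o-
oo--oo-
o--oo--
o-oo--o
o-o--oo
o-o-oo-
o-o-o--
position 2 holds o

o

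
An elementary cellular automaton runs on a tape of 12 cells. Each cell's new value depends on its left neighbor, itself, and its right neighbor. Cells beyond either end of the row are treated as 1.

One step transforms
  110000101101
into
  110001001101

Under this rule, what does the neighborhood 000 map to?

At position 3 the neighborhood is 000; the next row has 0 there.

0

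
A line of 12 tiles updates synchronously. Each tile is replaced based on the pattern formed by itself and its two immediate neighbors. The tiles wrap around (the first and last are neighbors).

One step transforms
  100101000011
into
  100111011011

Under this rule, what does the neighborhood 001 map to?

At position 2 the neighborhood is 001; the next row has 0 there.

0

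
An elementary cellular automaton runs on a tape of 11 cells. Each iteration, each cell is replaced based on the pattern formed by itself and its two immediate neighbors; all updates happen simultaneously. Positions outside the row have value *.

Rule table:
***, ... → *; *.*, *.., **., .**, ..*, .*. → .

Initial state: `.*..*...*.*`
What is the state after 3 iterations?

......*....
.****...**.
..**..*....

..**..*....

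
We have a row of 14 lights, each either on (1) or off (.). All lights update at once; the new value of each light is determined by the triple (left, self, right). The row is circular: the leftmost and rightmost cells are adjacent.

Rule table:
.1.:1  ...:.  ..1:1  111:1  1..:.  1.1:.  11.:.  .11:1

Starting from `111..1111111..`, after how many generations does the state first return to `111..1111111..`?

14

11..1111111..1
1..1111111..11
..1111111..111
.1111111..111.
1111111..111..
111111..111..1
11111..111..11
1111..111..111
111..111..1111
11..111..11111
1..111..111111
..111..1111111
.111..1111111.
111..1111111..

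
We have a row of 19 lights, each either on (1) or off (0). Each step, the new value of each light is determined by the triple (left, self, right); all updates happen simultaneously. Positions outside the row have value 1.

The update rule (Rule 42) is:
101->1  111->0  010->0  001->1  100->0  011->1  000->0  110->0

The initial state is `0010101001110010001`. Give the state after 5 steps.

0100110001000110110

0101010011000100011
1010100110001000110
0101001100010001101
1010011000100011011
0100110001000110110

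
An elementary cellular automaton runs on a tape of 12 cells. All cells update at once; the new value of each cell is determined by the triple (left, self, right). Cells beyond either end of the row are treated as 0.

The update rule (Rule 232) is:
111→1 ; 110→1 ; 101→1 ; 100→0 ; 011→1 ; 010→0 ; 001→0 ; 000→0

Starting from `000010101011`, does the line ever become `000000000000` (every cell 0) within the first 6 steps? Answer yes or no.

no

000001010111
000000101111
000000011111
000000011111  (fixed point — unchanged through step 6)
step 6 is 000000011111, still not uniform 0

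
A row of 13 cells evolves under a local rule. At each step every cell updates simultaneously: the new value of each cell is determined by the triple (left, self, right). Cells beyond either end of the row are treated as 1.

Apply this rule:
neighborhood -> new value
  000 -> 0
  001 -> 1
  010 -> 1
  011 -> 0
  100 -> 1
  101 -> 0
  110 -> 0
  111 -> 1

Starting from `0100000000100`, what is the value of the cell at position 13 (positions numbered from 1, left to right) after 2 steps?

0110000001111
0001000010111
position 13 holds 1

1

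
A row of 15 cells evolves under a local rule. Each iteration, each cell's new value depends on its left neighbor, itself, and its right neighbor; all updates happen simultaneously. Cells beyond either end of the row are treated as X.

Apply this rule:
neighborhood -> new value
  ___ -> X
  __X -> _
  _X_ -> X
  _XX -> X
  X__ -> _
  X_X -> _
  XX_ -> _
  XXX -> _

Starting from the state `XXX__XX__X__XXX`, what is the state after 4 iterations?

_X_X_X_X_X__X__

_____X___X__X__
_XXX_X_X_X__X__
_X___X_X_X__X__
_X_X_X_X_X__X__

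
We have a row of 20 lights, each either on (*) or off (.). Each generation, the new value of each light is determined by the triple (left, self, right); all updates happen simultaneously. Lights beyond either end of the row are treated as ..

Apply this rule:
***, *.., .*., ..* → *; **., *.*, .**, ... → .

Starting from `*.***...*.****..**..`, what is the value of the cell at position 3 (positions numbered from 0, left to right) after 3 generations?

*..*.*.**..**.**..*.
****.*...**.....****
.**..**.*..*...*.**.
position 3 holds .

.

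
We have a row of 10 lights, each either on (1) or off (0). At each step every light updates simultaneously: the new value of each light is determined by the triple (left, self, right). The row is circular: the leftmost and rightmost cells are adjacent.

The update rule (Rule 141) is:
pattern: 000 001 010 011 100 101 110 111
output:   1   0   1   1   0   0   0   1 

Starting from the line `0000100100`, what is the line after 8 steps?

0010100101

1110100101
1100100101
1000100101
0010100101
0010100101  (fixed point — unchanged through step 8)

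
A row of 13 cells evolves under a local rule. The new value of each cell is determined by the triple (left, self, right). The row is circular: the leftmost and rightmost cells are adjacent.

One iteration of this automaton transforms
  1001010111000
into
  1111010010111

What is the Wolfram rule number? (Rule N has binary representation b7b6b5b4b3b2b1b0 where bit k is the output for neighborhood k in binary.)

151

position 8: 111 → 1  (bit 7 = 1)
position 9: 110 → 0  (bit 6 = 0)
position 4: 101 → 0  (bit 5 = 0)
position 1: 100 → 1  (bit 4 = 1)
position 7: 011 → 0  (bit 3 = 0)
position 0: 010 → 1  (bit 2 = 1)
position 2: 001 → 1  (bit 1 = 1)
position 11: 000 → 1  (bit 0 = 1)
bits b7..b0 = 10010111 = 151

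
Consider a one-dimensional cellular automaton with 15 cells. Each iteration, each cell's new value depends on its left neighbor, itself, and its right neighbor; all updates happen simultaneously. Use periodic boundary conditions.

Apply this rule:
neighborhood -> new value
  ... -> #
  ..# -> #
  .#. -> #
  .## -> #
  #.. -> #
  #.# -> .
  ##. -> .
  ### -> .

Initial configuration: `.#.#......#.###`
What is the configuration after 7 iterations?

.....##########

iteration 1: .#.########.#..
iteration 2: ##.#........###
iteration 3: ...##########..
iteration 4: ####.........##
iteration 5: ....##########.
iteration 6: #####.........#
iteration 7: .....##########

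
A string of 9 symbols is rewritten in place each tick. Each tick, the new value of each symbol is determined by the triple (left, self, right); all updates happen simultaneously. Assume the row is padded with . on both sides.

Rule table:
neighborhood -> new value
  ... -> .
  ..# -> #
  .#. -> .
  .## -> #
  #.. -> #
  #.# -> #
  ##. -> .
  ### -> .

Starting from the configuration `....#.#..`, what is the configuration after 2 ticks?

..#.#.#.#

...#.#.#.
..#.#.#.#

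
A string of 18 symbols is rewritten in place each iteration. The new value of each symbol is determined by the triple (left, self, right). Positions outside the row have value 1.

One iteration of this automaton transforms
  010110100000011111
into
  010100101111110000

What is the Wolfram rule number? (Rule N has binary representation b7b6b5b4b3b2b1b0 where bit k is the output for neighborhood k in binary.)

15

position 14: 111 → 0  (bit 7 = 0)
position 4: 110 → 0  (bit 6 = 0)
position 0: 101 → 0  (bit 5 = 0)
position 7: 100 → 0  (bit 4 = 0)
position 3: 011 → 1  (bit 3 = 1)
position 1: 010 → 1  (bit 2 = 1)
position 12: 001 → 1  (bit 1 = 1)
position 8: 000 → 1  (bit 0 = 1)
bits b7..b0 = 00001111 = 15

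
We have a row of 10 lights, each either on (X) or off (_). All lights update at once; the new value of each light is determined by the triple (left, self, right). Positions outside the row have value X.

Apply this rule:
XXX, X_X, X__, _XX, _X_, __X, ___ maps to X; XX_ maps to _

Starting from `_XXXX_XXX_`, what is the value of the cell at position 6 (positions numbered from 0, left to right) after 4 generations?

X

XXXX_XXX_X
XXX_XXX_XX
XX_XXX_XXX
X_XXX_XXXX
position 6 holds X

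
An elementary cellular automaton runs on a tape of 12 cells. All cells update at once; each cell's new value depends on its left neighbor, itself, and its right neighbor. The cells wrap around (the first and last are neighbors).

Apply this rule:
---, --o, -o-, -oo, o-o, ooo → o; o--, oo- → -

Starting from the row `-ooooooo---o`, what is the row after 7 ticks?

o--ooooooooo

tick 1: ooooooo--ooo
tick 2: oooooo--oooo
tick 3: ooooo--ooooo
tick 4: oooo--oooooo
tick 5: ooo--ooooooo
tick 6: oo--oooooooo
tick 7: o--ooooooooo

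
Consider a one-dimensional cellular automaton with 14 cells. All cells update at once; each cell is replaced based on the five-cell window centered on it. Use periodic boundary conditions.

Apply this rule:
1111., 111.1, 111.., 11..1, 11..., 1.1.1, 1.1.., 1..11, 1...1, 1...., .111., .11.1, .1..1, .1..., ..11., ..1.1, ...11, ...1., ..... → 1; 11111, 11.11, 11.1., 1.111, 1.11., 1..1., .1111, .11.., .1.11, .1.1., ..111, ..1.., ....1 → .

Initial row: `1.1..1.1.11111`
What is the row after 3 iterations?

11.1.1...11..1

1.11.1.1.....1
1..1.1.1111.11
11.1.1...11..1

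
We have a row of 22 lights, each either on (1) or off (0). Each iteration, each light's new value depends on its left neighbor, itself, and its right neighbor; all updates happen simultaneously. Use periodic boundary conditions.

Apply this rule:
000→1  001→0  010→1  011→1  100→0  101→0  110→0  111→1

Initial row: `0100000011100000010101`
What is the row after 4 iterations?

0101001010101001010101

0101111011001111010101
0101110010001110010101
0101100010101100010101
0101001010101001010101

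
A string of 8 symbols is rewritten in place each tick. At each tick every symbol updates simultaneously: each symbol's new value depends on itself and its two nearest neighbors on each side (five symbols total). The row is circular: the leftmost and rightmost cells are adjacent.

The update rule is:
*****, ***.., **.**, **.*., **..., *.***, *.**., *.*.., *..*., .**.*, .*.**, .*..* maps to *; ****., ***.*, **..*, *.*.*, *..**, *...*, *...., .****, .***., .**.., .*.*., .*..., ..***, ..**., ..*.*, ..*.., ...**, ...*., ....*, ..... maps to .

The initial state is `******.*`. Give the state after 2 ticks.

tick 1: .***..**
tick 2: **.*...*

**.*...*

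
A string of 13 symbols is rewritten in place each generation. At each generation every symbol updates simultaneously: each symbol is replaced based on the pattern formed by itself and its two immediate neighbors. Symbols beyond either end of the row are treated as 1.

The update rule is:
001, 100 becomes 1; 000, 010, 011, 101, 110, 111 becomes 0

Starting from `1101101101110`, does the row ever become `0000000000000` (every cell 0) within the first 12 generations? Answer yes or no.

generation 1: 0000000000000
all cells are 0 at generation 1

yes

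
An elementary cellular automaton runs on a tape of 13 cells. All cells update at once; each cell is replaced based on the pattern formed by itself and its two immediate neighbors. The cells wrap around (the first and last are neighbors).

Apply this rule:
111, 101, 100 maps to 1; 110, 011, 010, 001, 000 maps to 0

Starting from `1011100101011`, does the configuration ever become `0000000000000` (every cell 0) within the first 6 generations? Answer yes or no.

0101010010101
1010101001010
0101010100101
1010101010010
0101010101001
1010101010100
generation 6 is 1010101010100, still not uniform 0

no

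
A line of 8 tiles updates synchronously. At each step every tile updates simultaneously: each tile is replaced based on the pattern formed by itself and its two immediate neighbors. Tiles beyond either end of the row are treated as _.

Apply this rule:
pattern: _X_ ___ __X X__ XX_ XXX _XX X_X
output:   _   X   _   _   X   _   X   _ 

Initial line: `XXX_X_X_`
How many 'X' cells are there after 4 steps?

2

step 1: X_X_____
step 2: ____XXXX
step 3: XXX_X__X
step 4: X_X_____
count of X: 2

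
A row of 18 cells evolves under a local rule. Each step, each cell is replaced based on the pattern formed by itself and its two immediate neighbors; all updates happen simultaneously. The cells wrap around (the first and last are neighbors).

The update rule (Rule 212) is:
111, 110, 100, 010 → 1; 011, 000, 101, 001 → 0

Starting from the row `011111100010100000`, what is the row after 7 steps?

step 1: 001111110010110000
step 2: 000111111010011000
step 3: 000011111011001100
step 4: 000001111001100110
step 5: 000000111100110011
step 6: 100000011110011001
step 7: 110000001111001100

110000001111001100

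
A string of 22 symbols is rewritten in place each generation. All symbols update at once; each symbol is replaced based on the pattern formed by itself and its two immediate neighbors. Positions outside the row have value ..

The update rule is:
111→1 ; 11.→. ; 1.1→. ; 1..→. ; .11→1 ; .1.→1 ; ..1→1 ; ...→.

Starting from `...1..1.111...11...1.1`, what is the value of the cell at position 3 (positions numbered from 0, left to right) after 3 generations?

generation 1: ..11.11.11...11...11.1
generation 2: .11..1..1...11...11..1
generation 3: 11..11.11..11...11..11
position 3 holds .

.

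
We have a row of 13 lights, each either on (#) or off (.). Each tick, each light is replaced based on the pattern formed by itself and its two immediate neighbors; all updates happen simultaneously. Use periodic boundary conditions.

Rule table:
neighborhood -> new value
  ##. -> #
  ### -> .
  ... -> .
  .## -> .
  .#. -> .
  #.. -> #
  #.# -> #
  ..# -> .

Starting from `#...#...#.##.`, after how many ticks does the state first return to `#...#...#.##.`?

13

.#...#...#.##
#.#...#...#.#
##.#...#...#.
.##.#...#...#
#.##.#...#...
.#.##.#...#..
..#.##.#...#.
...#.##.#...#
#...#.##.#...
.#...#.##.#..
..#...#.##.#.
...#...#.##.#
#...#...#.##.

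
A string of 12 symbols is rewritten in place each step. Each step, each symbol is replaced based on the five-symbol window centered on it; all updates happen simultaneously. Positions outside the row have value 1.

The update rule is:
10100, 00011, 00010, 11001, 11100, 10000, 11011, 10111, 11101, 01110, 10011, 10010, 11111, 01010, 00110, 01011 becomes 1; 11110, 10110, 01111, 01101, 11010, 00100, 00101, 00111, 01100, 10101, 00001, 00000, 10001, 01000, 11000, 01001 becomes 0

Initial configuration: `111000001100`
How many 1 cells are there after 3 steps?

101010011011
100110110110
111101001001
count of 1: 7

7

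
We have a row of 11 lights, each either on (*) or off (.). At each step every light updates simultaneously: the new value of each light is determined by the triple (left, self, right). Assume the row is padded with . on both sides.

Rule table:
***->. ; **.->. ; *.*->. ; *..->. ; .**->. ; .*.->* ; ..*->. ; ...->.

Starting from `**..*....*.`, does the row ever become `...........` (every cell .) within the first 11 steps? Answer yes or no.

....*....*.
....*....*.  (fixed point — unchanged through step 11)
step 11 is ....*....*., still not uniform .

no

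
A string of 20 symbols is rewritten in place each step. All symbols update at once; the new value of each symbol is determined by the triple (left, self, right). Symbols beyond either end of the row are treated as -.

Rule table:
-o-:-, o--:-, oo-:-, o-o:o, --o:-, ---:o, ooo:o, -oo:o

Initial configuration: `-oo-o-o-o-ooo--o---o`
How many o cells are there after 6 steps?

9

-o-o-o-o-ooo-----o--
--o-o-o-ooo--ooo---o
o--o-o-ooo---oo--o--
----o-ooo--o-o-----o
ooo--ooo----o--ooo--
oo---oo--oo----oo--o
count of o: 9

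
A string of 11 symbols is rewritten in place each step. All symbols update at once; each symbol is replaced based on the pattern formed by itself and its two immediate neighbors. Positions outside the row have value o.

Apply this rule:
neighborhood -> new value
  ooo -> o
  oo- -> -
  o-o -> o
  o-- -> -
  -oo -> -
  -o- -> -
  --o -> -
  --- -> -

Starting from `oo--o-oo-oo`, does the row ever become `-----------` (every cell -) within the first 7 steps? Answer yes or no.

yes

o----o--o-o
---------o-
----------o
-----------
all cells are - at step 4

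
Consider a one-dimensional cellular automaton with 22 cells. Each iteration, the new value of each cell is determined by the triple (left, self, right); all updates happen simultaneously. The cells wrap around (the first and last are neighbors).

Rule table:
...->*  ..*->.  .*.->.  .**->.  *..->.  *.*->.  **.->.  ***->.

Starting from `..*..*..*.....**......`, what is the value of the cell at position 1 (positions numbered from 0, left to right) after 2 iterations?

*.........***....*****
..*******.....**......
position 1 holds .

.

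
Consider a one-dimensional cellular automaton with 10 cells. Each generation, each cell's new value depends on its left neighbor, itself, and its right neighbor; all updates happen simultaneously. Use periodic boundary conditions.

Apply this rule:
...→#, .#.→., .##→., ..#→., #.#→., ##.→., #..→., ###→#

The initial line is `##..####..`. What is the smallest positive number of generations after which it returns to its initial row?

6

.....##...
####....##
###..##..#
##........
...######.
##..####..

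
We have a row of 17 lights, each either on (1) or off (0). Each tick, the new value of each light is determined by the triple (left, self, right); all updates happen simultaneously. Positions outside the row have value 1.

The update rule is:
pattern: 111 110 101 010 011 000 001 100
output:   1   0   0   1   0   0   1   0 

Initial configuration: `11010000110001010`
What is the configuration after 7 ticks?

01010011001100110

tick 1: 10010001000011010
tick 2: 00110011000100010
tick 3: 01000100001100110
tick 4: 01001100010001000
tick 5: 01010000110011001
tick 6: 01010001000100010
tick 7: 01010011001100110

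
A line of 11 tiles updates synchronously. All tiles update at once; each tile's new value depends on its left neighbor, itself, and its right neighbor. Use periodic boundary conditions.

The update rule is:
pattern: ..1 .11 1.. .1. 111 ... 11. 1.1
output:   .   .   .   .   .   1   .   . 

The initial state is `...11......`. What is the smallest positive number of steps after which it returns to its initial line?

11....11111
...11......

2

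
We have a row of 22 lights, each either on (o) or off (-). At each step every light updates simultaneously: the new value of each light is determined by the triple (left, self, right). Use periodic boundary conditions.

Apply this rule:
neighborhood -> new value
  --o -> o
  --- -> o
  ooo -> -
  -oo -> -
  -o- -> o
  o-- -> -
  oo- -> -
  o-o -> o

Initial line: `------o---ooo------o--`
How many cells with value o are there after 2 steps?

ooooooo-oo----oooooo-o
-------o---ooo------o-
count of o: 5

5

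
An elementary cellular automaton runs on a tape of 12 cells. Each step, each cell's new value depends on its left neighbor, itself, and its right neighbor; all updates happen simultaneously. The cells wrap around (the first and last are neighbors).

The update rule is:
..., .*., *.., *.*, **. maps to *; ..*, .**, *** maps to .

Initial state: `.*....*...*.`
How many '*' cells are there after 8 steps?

6

.****.***.**
*...**..**.*
***..**..**.
..**..**..**
*..**..**..*
**..**..**..
.**..**..**.
..**..**..**
count of *: 6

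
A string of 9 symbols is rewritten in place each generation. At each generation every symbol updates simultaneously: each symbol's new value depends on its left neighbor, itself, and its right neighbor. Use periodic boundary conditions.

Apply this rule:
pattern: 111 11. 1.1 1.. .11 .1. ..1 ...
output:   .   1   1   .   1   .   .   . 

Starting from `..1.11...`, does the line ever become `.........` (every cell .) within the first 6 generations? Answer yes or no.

...111...
...1.1...
....1....
.........
all cells are . at generation 4

yes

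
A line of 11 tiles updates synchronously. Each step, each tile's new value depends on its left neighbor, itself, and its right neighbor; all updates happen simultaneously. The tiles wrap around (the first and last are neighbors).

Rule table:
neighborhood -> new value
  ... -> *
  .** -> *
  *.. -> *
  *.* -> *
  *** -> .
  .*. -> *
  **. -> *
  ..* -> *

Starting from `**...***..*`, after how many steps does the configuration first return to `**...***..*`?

.*****.****
**...***..*

2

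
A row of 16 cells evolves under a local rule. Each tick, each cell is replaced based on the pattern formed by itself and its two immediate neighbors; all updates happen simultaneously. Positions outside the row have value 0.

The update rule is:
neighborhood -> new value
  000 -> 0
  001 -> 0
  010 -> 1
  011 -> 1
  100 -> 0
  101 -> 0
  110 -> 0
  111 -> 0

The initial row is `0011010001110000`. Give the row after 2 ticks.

0010010001000000

0010010001000000
0010010001000000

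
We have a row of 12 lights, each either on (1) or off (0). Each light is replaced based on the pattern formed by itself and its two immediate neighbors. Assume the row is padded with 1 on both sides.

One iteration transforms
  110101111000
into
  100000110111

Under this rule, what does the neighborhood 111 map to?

1

At position 0 the neighborhood is 111; the next row has 1 there.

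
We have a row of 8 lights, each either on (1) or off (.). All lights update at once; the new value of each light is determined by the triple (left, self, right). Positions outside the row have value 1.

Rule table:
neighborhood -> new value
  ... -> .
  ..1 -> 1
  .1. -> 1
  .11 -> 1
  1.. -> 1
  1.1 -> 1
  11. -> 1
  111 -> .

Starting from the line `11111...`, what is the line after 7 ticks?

....11.1
1..11111
1111....
...11..1
1.111111
111.....
..11...1

..11...1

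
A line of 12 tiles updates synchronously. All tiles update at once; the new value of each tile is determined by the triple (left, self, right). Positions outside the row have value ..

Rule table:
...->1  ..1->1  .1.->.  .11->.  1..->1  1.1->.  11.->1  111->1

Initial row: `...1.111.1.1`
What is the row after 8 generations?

...11..11111

111...11....
.11111.11111
1.1111..1111
...11111.111
111.1111..11
.11..11111.1
1.111.1111..
...11..11111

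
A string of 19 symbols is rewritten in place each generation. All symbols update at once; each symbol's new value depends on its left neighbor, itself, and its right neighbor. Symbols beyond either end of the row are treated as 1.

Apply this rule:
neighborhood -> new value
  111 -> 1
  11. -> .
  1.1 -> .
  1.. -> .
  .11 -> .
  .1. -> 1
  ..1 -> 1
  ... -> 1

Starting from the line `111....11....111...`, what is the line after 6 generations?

.1..1..1.11.1.11..1

11..111...111.1..11
1..1.1..11.1..1.1.1
..11.1.1...1.11.1..
.1...1.1.111....1.1
.1.111.1..1..1111..
.1..1..1.11.1.11..1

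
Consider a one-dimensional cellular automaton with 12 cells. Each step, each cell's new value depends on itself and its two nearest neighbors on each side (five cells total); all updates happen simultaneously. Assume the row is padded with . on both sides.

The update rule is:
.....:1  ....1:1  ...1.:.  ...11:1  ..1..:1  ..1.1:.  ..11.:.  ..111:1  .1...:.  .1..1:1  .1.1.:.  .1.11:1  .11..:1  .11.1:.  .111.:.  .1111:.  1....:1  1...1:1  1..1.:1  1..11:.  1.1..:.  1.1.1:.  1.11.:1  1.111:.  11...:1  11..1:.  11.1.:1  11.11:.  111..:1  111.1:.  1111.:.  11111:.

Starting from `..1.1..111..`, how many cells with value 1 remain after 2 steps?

5

1....1.1.111
1.11....1..1
count of 1: 5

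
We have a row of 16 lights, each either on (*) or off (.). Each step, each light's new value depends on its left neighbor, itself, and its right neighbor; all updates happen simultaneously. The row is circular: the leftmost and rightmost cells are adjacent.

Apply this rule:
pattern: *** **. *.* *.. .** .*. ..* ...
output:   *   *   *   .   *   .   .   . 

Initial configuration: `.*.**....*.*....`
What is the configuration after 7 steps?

..***...........

..***.....*.....
..***...........
..***...........  (fixed point — unchanged through step 7)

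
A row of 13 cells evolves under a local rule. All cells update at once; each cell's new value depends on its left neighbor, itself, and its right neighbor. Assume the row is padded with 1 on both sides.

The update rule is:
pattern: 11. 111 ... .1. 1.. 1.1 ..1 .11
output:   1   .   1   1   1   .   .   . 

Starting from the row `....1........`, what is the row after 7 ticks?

111.11111111.
..1........1.
1.11111111.1.
1........1.1.
11111111.1.1.
.......1.1.1.
111111.1.1.1.

111111.1.1.1.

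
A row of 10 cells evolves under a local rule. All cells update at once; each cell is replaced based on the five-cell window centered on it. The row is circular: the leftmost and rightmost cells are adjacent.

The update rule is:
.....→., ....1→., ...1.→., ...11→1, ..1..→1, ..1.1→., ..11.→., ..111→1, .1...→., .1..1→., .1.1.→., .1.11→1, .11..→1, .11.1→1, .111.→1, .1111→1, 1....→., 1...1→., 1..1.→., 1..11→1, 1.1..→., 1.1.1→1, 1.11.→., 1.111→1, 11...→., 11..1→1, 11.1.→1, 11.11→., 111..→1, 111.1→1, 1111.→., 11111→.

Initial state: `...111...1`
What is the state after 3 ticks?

..1111...1
.111.1...1
11111.....

11111.....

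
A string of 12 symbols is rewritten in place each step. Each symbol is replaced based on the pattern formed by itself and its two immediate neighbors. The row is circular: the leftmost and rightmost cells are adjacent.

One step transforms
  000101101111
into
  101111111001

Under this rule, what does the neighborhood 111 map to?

0

At position 9 the neighborhood is 111; the next row has 0 there.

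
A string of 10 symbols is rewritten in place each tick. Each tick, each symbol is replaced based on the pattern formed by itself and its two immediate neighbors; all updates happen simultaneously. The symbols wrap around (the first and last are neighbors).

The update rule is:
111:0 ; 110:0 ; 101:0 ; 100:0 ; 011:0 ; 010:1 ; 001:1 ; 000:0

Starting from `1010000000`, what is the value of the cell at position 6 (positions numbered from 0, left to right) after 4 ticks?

1

tick 1: 1010000001
tick 2: 0010000010
tick 3: 0110000110
tick 4: 1000001000
position 6 holds 1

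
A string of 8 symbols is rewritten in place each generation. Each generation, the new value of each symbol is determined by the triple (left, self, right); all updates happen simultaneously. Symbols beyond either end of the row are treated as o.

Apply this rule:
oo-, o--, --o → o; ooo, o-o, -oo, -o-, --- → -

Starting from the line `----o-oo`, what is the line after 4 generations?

oo-oo-o-

o--o----
ooo-o--o
--o--oo-
oo-oo-o-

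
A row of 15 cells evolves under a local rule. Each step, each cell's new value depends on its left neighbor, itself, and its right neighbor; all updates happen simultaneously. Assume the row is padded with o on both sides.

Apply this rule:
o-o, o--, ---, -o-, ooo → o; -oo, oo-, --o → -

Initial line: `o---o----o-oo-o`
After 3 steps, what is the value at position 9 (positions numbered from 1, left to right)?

o

-oo-oooo-oo--o-
o--o-oo-o--o-oo
-o-oo--ooo-oo-o
position 9 holds o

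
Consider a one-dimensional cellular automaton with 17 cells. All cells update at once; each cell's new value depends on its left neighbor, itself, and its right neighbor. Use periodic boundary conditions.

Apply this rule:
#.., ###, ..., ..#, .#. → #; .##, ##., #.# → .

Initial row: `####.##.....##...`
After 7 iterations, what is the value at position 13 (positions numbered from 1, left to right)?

.

iteration 1: .##....#####..###
iteration 2: ...####.###.##.#.
iteration 3: ###.##...#.....##
iteration 4: ##....#########.#
iteration 5: #.####.#######...
iteration 6: #..##...#####.###
iteration 7: .##..###.###...##
position 13 holds .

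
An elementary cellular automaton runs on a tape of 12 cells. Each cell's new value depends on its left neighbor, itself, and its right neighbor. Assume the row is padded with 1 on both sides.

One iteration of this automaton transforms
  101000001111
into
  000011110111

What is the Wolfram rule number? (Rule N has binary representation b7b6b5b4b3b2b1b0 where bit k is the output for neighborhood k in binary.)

position 9: 111 → 1  (bit 7 = 1)
position 0: 110 → 0  (bit 6 = 0)
position 1: 101 → 0  (bit 5 = 0)
position 3: 100 → 0  (bit 4 = 0)
position 8: 011 → 0  (bit 3 = 0)
position 2: 010 → 0  (bit 2 = 0)
position 7: 001 → 1  (bit 1 = 1)
position 4: 000 → 1  (bit 0 = 1)
bits b7..b0 = 10000011 = 131

131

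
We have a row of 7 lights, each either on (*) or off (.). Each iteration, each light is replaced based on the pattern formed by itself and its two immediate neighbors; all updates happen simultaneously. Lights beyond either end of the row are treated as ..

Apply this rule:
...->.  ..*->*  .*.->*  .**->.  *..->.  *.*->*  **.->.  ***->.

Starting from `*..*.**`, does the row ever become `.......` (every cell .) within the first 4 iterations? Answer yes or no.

*.***..
**.....
.......
all cells are . at iteration 3

yes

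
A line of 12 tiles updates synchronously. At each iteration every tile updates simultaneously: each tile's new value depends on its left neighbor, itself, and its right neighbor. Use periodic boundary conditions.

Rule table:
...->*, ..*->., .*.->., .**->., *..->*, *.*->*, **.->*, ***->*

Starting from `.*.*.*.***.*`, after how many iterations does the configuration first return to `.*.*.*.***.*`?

*.*.*.*.***.
.*.*.*.*.***
*.*.*.*.*.**
**.*.*.*.*.*
***.*.*.*.*.
.***.*.*.*.*
*.***.*.*.*.
.*.***.*.*.*
*.*.***.*.*.
.*.*.***.*.*
*.*.*.***.*.
.*.*.*.***.*

12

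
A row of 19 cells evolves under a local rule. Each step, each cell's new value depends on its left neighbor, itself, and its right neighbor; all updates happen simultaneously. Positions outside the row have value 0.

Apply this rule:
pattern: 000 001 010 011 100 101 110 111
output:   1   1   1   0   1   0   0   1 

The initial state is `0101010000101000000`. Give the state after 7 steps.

1111110111111111101

1101011111101111111
0001001111000111110
1111110110111011101
0111100000010001001
1011011111111111111
1000001111111111110
1111110111111111101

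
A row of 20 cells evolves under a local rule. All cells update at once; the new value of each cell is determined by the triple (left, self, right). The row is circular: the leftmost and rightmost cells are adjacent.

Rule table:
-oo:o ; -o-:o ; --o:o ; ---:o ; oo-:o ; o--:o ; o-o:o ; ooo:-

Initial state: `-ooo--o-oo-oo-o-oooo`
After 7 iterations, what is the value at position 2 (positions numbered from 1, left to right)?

iteration 1: oo-oooooooooooooo--o
iteration 2: -ooo------------oooo
iteration 3: oo-oooooooooooooo--o  (repeats iteration 1; period 2)
iteration 7: oo-oooooooooooooo--o
position 2 holds o

o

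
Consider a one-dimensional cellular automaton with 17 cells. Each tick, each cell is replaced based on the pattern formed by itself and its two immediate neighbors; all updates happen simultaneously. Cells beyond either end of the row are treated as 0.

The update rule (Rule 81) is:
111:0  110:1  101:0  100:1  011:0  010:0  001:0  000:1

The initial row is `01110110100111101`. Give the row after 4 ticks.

tick 1: 00010010010000100
tick 2: 11001001001110011
tick 3: 01100100100011001
tick 4: 00110010011001100

00110010011001100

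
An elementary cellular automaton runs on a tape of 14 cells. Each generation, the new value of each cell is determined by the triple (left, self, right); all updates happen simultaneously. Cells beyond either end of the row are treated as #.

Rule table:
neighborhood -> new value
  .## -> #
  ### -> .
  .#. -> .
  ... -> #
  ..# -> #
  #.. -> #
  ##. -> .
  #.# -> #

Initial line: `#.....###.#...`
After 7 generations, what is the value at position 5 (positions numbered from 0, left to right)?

.######..#.###
##.....##.##..
..######.##.##
###.....##.##.
...######.##.#
####.....##.##
....######.##.
position 5 holds #

#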